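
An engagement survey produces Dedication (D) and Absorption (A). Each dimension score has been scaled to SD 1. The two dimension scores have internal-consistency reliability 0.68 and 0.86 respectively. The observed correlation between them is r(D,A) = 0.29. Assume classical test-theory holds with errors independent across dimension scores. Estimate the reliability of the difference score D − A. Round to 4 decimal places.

Var(D−A) = 1 + 1 − 2·0.29 = 2 − 0.58 = 1.42.
Because errors are independent across components, Cov(Tᵢ,Tⱼ) = Cov(Xᵢ,Xⱼ); the off-diagonal part of the true-score variance is the same as above.
True-score variance = [0.68 + 0.86] − 0.58 = 1.54 − 0.58 = 0.96.
Reliability = 0.96 / 1.42 = 0.6761.

0.6761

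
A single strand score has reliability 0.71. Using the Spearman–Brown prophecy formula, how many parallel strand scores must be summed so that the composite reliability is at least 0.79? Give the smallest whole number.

2

k ≥ ρ*(1−ρ₁)/(ρ₁(1−ρ*)) = 0.79·0.29 / (0.71·0.21) = 1.537.
Smallest integer k = 2.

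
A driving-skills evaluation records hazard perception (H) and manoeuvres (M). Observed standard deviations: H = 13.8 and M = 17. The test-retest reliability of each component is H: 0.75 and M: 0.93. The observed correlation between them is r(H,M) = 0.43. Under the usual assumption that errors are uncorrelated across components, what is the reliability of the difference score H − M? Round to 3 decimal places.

Var(H−M) = 13.8² + 17² − 2·13.8·17·0.43 = 479.44 − 201.756 = 277.684.
Under uncorrelated errors the observed covariances equal the true-score covariances, so only the own-variance terms attenuate.
True-score variance = [13.8²·0.75 + 17²·0.93] − 201.756 = 411.6 − 201.756 = 209.844.
Reliability = 209.844 / 277.684 = 0.756.

0.756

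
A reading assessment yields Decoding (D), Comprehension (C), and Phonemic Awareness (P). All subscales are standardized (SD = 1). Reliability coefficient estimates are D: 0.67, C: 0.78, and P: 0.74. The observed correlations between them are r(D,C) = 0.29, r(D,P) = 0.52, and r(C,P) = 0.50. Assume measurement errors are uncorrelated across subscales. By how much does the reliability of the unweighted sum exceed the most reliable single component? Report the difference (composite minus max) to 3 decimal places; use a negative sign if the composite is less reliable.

0.076

Var(sum) = 3 + 2.62 = 5.62; true-score variance = 2.19 + 2.62 = 4.81; composite reliability = 0.8559.
Max component reliability = 0.7800.
Difference = 0.8559 − 0.7800 = 0.076.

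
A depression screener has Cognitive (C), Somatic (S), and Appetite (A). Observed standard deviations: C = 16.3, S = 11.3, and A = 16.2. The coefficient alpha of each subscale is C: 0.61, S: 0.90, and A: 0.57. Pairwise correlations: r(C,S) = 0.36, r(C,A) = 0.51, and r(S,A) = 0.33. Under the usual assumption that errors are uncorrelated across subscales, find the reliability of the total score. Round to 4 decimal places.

Var(C+S+A) = 16.3² + 11.3² + 16.2² + 2·[16.3·11.3·0.36 + 16.3·16.2·0.51 + 11.3·16.2·0.33] = 655.82 + 522.778 = 1178.6.
With uncorrelated errors the cross-covariances are all true-score covariance, so they carry over unchanged; only the diagonal terms shrink to ρᵢσᵢ².
True-score variance = [16.3²·0.61 + 11.3²·0.90 + 16.2²·0.57] + 522.778 = 426.583 + 522.778 = 949.36.
Reliability = 949.36 / 1178.6 = 0.8055.

0.8055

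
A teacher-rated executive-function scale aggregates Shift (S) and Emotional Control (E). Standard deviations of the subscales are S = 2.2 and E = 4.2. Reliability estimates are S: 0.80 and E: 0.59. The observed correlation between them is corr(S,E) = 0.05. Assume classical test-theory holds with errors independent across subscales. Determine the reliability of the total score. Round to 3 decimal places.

0.650

Var(S+E) = 2.2² + 4.2² + 2·[2.2·4.2·0.05] = 22.48 + 0.924 = 23.404.
With uncorrelated errors the cross-covariances are all true-score covariance, so they carry over unchanged; only the diagonal terms shrink to ρᵢσᵢ².
True-score variance = [2.2²·0.80 + 4.2²·0.59] + 0.924 = 14.2796 + 0.924 = 15.2036.
Reliability = 15.2036 / 23.404 = 0.650.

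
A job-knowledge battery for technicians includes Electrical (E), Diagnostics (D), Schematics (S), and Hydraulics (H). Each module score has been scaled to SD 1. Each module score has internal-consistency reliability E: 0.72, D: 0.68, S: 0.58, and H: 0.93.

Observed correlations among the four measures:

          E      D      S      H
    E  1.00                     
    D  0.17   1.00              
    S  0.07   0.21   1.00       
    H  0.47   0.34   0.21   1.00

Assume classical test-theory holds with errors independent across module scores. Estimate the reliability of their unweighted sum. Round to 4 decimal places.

0.8429

Var(E+D+S+H) = 4 + 2·[0.17 + 0.07 + 0.47 + 0.21 + 0.34 + 0.21] = 4 + 2.94 = 6.94.
Under uncorrelated errors the observed covariances equal the true-score covariances, so only the own-variance terms attenuate.
True-score variance = [0.72 + 0.68 + 0.58 + 0.93] + 2.94 = 2.91 + 2.94 = 5.85.
Reliability = 5.85 / 6.94 = 0.8429.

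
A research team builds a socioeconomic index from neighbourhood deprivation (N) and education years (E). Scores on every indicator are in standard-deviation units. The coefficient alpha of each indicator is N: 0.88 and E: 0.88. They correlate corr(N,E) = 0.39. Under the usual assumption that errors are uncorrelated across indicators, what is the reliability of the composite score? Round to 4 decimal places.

0.9137

Var(N+E) = 2 + 2·[0.39] = 2 + 0.78 = 2.78.
Because errors are independent across components, Cov(Tᵢ,Tⱼ) = Cov(Xᵢ,Xⱼ); the off-diagonal part of the true-score variance is the same as above.
True-score variance = [0.88 + 0.88] + 0.78 = 1.76 + 0.78 = 2.54.
Reliability = 2.54 / 2.78 = 0.9137.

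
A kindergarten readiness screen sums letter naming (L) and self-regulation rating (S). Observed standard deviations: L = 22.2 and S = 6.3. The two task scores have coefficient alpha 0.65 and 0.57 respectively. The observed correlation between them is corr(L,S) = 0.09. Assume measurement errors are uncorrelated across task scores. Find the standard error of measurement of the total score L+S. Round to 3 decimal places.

13.768

Var(total) = 532.53 + 25.1748 = 557.705.
True-score variance = 342.969 + 25.1748 = 368.144, so reliability = 0.6601.
Error variance = 557.705 − 368.144 = 189.561; SEM = √189.561 = 13.768.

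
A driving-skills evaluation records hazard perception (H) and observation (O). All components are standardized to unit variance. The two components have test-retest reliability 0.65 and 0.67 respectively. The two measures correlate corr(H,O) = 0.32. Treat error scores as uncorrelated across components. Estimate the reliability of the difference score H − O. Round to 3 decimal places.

Var(H−O) = 1 + 1 − 2·0.32 = 2 − 0.64 = 1.36.
With uncorrelated errors the cross-covariances are all true-score covariance, so they carry over unchanged; only the diagonal terms shrink to ρᵢσᵢ².
True-score variance = [0.65 + 0.67] − 0.64 = 1.32 − 0.64 = 0.68.
Reliability = 0.68 / 1.36 = 0.500.

0.500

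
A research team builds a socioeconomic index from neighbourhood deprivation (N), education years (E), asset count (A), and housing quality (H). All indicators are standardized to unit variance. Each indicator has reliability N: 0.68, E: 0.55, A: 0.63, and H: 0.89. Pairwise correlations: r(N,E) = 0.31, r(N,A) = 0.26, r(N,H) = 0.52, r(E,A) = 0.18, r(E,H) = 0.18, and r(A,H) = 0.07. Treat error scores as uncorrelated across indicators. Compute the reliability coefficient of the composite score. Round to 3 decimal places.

Var(N+E+A+H) = 4 + 2·[0.31 + 0.26 + 0.52 + 0.18 + 0.18 + 0.07] = 4 + 3.04 = 7.04.
Because errors are independent across components, Cov(Tᵢ,Tⱼ) = Cov(Xᵢ,Xⱼ); the off-diagonal part of the true-score variance is the same as above.
True-score variance = [0.68 + 0.55 + 0.63 + 0.89] + 3.04 = 2.75 + 3.04 = 5.79.
Reliability = 5.79 / 7.04 = 0.822.

0.822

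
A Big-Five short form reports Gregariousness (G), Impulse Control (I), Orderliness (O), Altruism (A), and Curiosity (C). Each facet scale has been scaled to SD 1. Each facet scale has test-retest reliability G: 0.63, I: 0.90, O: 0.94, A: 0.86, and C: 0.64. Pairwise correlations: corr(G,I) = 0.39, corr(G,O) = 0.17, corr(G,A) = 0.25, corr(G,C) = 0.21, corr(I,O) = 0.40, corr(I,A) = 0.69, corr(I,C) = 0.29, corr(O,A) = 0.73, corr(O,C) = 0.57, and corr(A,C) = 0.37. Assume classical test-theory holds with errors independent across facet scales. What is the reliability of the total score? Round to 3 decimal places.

0.922

Var(G+I+O+A+C) = 5 + 2·[0.39 + 0.17 + 0.25 + 0.21 + 0.40 + 0.69 + 0.29 + 0.73 + 0.57 + 0.37] = 5 + 8.14 = 13.14.
Under uncorrelated errors the observed covariances equal the true-score covariances, so only the own-variance terms attenuate.
True-score variance = [0.63 + 0.90 + 0.94 + 0.86 + 0.64] + 8.14 = 3.97 + 8.14 = 12.11.
Reliability = 12.11 / 13.14 = 0.922.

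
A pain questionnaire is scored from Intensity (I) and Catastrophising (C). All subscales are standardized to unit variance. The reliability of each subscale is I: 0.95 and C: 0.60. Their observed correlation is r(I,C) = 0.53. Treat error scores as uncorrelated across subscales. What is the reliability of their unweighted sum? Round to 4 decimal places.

0.8529

Var(I+C) = 2 + 2·[0.53] = 2 + 1.06 = 3.06.
Under uncorrelated errors the observed covariances equal the true-score covariances, so only the own-variance terms attenuate.
True-score variance = [0.95 + 0.60] + 1.06 = 1.55 + 1.06 = 2.61.
Reliability = 2.61 / 3.06 = 0.8529.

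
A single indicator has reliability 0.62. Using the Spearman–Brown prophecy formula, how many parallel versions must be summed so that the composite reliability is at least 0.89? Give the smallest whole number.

k ≥ ρ*(1−ρ₁)/(ρ₁(1−ρ*)) = 0.89·0.38 / (0.62·0.11) = 4.959.
Smallest integer k = 5.

5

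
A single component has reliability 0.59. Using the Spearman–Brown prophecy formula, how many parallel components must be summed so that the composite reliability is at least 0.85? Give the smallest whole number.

k ≥ ρ*(1−ρ₁)/(ρ₁(1−ρ*)) = 0.85·0.41 / (0.59·0.15) = 3.938.
Smallest integer k = 4.

4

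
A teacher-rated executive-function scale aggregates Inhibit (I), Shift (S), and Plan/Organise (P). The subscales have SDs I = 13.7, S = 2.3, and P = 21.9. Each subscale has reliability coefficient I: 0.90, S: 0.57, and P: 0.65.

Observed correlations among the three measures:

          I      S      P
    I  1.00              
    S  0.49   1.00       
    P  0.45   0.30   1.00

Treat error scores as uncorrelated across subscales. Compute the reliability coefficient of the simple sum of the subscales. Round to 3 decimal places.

0.812

Var(I+S+P) = 13.7² + 2.3² + 21.9² + 2·[13.7·2.3·0.49 + 13.7·21.9·0.45 + 2.3·21.9·0.30] = 672.59 + 331.129 = 1003.72.
Because errors are independent across components, Cov(Tᵢ,Tⱼ) = Cov(Xᵢ,Xⱼ); the off-diagonal part of the true-score variance is the same as above.
True-score variance = [13.7²·0.90 + 2.3²·0.57 + 21.9²·0.65] + 331.129 = 483.683 + 331.129 = 814.812.
Reliability = 814.812 / 1003.72 = 0.812.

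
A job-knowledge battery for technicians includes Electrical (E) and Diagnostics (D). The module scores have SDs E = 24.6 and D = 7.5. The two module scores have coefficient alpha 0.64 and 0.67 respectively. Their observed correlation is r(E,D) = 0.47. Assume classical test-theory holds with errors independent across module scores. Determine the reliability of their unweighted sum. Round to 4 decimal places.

0.7168

Var(E+D) = 24.6² + 7.5² + 2·[24.6·7.5·0.47] = 661.41 + 173.43 = 834.84.
Because errors are independent across components, Cov(Tᵢ,Tⱼ) = Cov(Xᵢ,Xⱼ); the off-diagonal part of the true-score variance is the same as above.
True-score variance = [24.6²·0.64 + 7.5²·0.67] + 173.43 = 424.99 + 173.43 = 598.42.
Reliability = 598.42 / 834.84 = 0.7168.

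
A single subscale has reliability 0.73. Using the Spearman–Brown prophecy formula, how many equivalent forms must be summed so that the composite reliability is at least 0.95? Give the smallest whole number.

8

k ≥ ρ*(1−ρ₁)/(ρ₁(1−ρ*)) = 0.95·0.27 / (0.73·0.05) = 7.027.
Smallest integer k = 8.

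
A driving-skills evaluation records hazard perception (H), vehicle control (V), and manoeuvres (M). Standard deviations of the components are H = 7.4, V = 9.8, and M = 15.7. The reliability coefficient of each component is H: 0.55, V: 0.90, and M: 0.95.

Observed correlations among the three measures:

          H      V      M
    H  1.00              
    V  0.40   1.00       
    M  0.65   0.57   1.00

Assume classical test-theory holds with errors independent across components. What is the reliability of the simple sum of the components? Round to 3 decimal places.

0.940

Var(H+V+M) = 7.4² + 9.8² + 15.7² + 2·[7.4·9.8·0.40 + 7.4·15.7·0.65 + 9.8·15.7·0.57] = 397.29 + 384.45 = 781.74.
With uncorrelated errors the cross-covariances are all true-score covariance, so they carry over unchanged; only the diagonal terms shrink to ρᵢσᵢ².
True-score variance = [7.4²·0.55 + 9.8²·0.90 + 15.7²·0.95] + 384.45 = 350.719 + 384.45 = 735.17.
Reliability = 735.17 / 781.74 = 0.940.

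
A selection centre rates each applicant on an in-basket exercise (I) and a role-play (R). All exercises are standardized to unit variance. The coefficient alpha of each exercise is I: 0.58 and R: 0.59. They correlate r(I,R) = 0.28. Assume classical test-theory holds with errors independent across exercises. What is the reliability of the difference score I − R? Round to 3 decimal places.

Var(I−R) = 1 + 1 − 2·0.28 = 2 − 0.56 = 1.44.
Because errors are independent across components, Cov(Tᵢ,Tⱼ) = Cov(Xᵢ,Xⱼ); the off-diagonal part of the true-score variance is the same as above.
True-score variance = [0.58 + 0.59] − 0.56 = 1.17 − 0.56 = 0.61.
Reliability = 0.61 / 1.44 = 0.424.

0.424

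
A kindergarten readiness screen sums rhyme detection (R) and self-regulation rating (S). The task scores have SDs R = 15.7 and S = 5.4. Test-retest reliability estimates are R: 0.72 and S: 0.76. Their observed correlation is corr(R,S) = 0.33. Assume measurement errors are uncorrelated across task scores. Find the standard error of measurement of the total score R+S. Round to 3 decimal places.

Var(total) = 275.65 + 55.9548 = 331.605.
True-score variance = 199.634 + 55.9548 = 255.589, so reliability = 0.7708.
Error variance = 331.605 − 255.589 = 76.0156; SEM = √76.0156 = 8.719.

8.719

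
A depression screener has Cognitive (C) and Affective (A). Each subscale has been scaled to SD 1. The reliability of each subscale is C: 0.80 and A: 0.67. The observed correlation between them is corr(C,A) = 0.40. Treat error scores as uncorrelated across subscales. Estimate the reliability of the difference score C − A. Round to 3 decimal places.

0.558

Var(C−A) = 1 + 1 − 2·0.40 = 2 − 0.8 = 1.2.
Under uncorrelated errors the observed covariances equal the true-score covariances, so only the own-variance terms attenuate.
True-score variance = [0.80 + 0.67] − 0.8 = 1.47 − 0.8 = 0.67.
Reliability = 0.67 / 1.2 = 0.558.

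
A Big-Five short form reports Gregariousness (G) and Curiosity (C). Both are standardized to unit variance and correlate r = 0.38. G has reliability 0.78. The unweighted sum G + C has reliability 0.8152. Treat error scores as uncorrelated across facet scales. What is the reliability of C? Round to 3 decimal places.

0.710

Var(G+C) = 2 + 2·0.38 = 2.760.
True-score variance = ρ_G + ρ_C + 2·0.38, so 0.8152 = (0.78 + ρ_C + 0.76) / 2.760.
ρ_C = 0.8152·2.760 − 0.78 − 0.76 = 0.710.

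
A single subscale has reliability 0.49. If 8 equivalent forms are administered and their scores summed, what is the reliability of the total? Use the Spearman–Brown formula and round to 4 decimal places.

ρ_k = kρ / (1 + (k−1)ρ) = 8·0.49 / (1 + 7·0.49) = 3.920 / 4.430 = 0.8849.

0.8849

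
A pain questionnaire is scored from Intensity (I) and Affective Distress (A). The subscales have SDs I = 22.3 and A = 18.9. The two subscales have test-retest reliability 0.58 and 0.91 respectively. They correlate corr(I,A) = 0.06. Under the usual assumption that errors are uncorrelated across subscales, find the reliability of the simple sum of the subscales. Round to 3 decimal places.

Var(I+A) = 22.3² + 18.9² + 2·[22.3·18.9·0.06] = 854.5 + 50.5764 = 905.076.
Because errors are independent across components, Cov(Tᵢ,Tⱼ) = Cov(Xᵢ,Xⱼ); the off-diagonal part of the true-score variance is the same as above.
True-score variance = [22.3²·0.58 + 18.9²·0.91] + 50.5764 = 613.489 + 50.5764 = 664.066.
Reliability = 664.066 / 905.076 = 0.734.

0.734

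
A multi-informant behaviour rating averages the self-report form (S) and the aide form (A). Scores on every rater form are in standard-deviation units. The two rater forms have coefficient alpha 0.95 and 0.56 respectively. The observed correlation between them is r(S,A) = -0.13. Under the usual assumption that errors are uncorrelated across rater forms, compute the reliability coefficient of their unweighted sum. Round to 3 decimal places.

0.718

Var(S+A) = 2 + 2·[(-0.13)] = 2 − 0.26 = 1.74.
Under uncorrelated errors the observed covariances equal the true-score covariances, so only the own-variance terms attenuate.
True-score variance = [0.95 + 0.56] − 0.26 = 1.51 − 0.26 = 1.25.
Reliability = 1.25 / 1.74 = 0.718.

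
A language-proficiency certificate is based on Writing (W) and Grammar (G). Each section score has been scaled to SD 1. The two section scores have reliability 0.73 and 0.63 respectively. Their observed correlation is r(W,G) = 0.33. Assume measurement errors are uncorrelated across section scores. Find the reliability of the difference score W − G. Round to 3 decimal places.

0.522

Var(W−G) = 1 + 1 − 2·0.33 = 2 − 0.66 = 1.34.
With uncorrelated errors the cross-covariances are all true-score covariance, so they carry over unchanged; only the diagonal terms shrink to ρᵢσᵢ².
True-score variance = [0.73 + 0.63] − 0.66 = 1.36 − 0.66 = 0.7.
Reliability = 0.7 / 1.34 = 0.522.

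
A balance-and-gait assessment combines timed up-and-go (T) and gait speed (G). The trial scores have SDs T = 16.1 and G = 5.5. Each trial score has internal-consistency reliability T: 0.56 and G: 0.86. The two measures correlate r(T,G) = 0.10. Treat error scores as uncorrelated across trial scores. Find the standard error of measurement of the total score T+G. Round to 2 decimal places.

10.88

Var(total) = 289.46 + 17.71 = 307.17.
True-score variance = 171.173 + 17.71 = 188.883, so reliability = 0.6149.
Error variance = 307.17 − 188.883 = 118.287; SEM = √118.287 = 10.88.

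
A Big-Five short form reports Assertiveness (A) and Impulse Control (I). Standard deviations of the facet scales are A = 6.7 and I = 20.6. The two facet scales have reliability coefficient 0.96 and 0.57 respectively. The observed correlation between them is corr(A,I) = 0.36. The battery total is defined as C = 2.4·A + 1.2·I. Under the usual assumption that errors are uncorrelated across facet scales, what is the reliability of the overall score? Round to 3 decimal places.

Var(C) = 2.4²·6.7² + 1.2²·20.6² + 2·[2.88·6.7·20.6·0.36] = 869.645 + 286.198 = 1155.84.
Because errors are independent across components, Cov(Tᵢ,Tⱼ) = Cov(Xᵢ,Xⱼ); the off-diagonal part of the true-score variance is the same as above.
True-score variance = [2.4²·6.7²·0.96 + 1.2²·20.6²·0.57] + 286.198 = 596.538 + 286.198 = 882.737.
Reliability = 882.737 / 1155.84 = 0.764.

0.764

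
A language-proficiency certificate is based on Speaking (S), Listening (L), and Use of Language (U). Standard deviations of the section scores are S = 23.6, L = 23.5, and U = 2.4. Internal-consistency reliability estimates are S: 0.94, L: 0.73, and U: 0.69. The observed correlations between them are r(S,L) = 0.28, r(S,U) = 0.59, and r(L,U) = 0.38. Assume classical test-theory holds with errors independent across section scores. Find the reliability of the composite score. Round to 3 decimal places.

0.880

Var(S+L+U) = 23.6² + 23.5² + 2.4² + 2·[23.6·23.5·0.28 + 23.6·2.4·0.59 + 23.5·2.4·0.38] = 1114.97 + 420.275 = 1535.25.
With uncorrelated errors the cross-covariances are all true-score covariance, so they carry over unchanged; only the diagonal terms shrink to ρᵢσᵢ².
True-score variance = [23.6²·0.94 + 23.5²·0.73 + 2.4²·0.69] + 420.275 = 930.659 + 420.275 = 1350.93.
Reliability = 1350.93 / 1535.25 = 0.880.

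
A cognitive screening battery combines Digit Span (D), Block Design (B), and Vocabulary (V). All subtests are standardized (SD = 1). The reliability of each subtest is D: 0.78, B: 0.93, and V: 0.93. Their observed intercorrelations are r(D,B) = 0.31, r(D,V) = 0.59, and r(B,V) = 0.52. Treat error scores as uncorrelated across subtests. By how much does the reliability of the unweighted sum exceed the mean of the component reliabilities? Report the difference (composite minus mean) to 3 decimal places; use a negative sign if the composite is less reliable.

Var(sum) = 3 + 2.84 = 5.84; true-score variance = 2.64 + 2.84 = 5.48; composite reliability = 0.9384.
Mean component reliability = 0.8800.
Difference = 0.9384 − 0.8800 = 0.058.

0.058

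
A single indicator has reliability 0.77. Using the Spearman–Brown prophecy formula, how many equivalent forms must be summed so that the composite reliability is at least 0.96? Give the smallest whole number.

k ≥ ρ*(1−ρ₁)/(ρ₁(1−ρ*)) = 0.96·0.23 / (0.77·0.04) = 7.169.
Smallest integer k = 8.

8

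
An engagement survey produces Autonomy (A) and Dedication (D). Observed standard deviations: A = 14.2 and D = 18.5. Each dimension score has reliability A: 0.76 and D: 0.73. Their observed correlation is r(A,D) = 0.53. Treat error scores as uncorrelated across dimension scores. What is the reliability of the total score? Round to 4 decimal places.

0.8288

Var(A+D) = 14.2² + 18.5² + 2·[14.2·18.5·0.53] = 543.89 + 278.462 = 822.352.
Under uncorrelated errors the observed covariances equal the true-score covariances, so only the own-variance terms attenuate.
True-score variance = [14.2²·0.76 + 18.5²·0.73] + 278.462 = 403.089 + 278.462 = 681.551.
Reliability = 681.551 / 822.352 = 0.8288.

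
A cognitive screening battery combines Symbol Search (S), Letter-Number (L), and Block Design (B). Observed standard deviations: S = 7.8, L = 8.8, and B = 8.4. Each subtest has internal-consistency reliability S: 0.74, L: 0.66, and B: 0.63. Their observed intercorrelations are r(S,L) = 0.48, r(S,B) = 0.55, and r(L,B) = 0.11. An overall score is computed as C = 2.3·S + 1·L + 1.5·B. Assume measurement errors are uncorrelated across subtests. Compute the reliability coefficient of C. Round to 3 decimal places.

Var(C) = 2.3²·7.8² + 8.8² + 1.5²·8.4² + 2·[2.3·7.8·8.8·0.48 + 3.45·7.8·8.4·0.55 + 1.5·8.8·8.4·0.11] = 558.044 + 424.599 = 982.643.
Under uncorrelated errors the observed covariances equal the true-score covariances, so only the own-variance terms attenuate.
True-score variance = [2.3²·7.8²·0.74 + 8.8²·0.66 + 1.5²·8.4²·0.63] + 424.599 = 389.293 + 424.599 = 813.893.
Reliability = 813.893 / 982.643 = 0.828.

0.828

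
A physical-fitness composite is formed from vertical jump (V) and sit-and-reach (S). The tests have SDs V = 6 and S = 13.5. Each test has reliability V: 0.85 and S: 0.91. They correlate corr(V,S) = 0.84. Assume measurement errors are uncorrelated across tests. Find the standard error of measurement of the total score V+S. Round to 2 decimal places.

Var(total) = 218.25 + 136.08 = 354.33.
True-score variance = 196.447 + 136.08 = 332.527, so reliability = 0.9385.
Error variance = 354.33 − 332.527 = 21.8025; SEM = √21.8025 = 4.67.

4.67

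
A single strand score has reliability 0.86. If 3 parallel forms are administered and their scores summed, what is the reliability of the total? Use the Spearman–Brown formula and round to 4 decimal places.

0.9485

ρ_k = kρ / (1 + (k−1)ρ) = 3·0.86 / (1 + 2·0.86) = 2.580 / 2.720 = 0.9485.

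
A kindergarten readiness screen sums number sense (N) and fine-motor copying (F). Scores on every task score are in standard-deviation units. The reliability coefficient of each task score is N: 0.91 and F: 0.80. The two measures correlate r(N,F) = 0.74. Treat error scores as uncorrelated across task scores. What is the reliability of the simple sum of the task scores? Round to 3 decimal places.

Var(N+F) = 2 + 2·[0.74] = 2 + 1.48 = 3.48.
With uncorrelated errors the cross-covariances are all true-score covariance, so they carry over unchanged; only the diagonal terms shrink to ρᵢσᵢ².
True-score variance = [0.91 + 0.80] + 1.48 = 1.71 + 1.48 = 3.19.
Reliability = 3.19 / 3.48 = 0.917.

0.917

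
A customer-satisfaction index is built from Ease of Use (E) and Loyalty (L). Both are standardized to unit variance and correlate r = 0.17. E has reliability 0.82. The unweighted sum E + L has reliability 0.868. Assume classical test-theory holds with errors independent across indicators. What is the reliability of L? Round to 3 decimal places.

Var(E+L) = 2 + 2·0.17 = 2.340.
True-score variance = ρ_E + ρ_L + 2·0.17, so 0.868 = (0.82 + ρ_L + 0.34) / 2.340.
ρ_L = 0.868·2.340 − 0.82 − 0.34 = 0.871.

0.871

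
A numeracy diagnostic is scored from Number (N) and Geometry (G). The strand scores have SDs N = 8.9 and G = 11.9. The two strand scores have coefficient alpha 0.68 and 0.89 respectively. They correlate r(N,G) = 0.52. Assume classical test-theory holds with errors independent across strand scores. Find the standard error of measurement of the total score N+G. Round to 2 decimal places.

6.40

Var(total) = 220.82 + 110.146 = 330.966.
True-score variance = 179.896 + 110.146 = 290.042, so reliability = 0.8763.
Error variance = 330.966 − 290.042 = 40.9243; SEM = √40.9243 = 6.40.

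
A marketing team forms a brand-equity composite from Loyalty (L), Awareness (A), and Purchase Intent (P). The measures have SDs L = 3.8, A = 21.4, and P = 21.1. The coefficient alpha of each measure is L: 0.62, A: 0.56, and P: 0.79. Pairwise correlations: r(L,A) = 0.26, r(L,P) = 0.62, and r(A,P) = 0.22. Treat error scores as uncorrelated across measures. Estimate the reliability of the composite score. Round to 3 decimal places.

0.761

Var(L+A+P) = 3.8² + 21.4² + 21.1² + 2·[3.8·21.4·0.26 + 3.8·21.1·0.62 + 21.4·21.1·0.22] = 917.61 + 340.387 = 1258.
Because errors are independent across components, Cov(Tᵢ,Tⱼ) = Cov(Xᵢ,Xⱼ); the off-diagonal part of the true-score variance is the same as above.
True-score variance = [3.8²·0.62 + 21.4²·0.56 + 21.1²·0.79] + 340.387 = 617.126 + 340.387 = 957.514.
Reliability = 957.514 / 1258 = 0.761.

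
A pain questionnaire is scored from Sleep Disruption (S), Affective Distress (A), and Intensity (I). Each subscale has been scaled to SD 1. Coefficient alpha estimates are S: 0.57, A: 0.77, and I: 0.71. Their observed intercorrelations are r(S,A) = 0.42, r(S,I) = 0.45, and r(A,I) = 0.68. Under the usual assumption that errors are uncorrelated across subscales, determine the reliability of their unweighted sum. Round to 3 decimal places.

Var(S+A+I) = 3 + 2·[0.42 + 0.45 + 0.68] = 3 + 3.1 = 6.1.
With uncorrelated errors the cross-covariances are all true-score covariance, so they carry over unchanged; only the diagonal terms shrink to ρᵢσᵢ².
True-score variance = [0.57 + 0.77 + 0.71] + 3.1 = 2.05 + 3.1 = 5.15.
Reliability = 5.15 / 6.1 = 0.844.

0.844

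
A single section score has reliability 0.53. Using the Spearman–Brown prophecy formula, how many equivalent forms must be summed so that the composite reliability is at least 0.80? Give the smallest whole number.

4

k ≥ ρ*(1−ρ₁)/(ρ₁(1−ρ*)) = 0.80·0.47 / (0.53·0.20) = 3.547.
Smallest integer k = 4.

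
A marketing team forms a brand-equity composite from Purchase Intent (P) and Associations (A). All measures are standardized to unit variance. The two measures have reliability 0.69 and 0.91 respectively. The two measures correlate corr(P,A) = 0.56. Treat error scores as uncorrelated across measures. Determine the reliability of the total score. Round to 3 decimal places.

Var(P+A) = 2 + 2·[0.56] = 2 + 1.12 = 3.12.
Under uncorrelated errors the observed covariances equal the true-score covariances, so only the own-variance terms attenuate.
True-score variance = [0.69 + 0.91] + 1.12 = 1.6 + 1.12 = 2.72.
Reliability = 2.72 / 3.12 = 0.872.

0.872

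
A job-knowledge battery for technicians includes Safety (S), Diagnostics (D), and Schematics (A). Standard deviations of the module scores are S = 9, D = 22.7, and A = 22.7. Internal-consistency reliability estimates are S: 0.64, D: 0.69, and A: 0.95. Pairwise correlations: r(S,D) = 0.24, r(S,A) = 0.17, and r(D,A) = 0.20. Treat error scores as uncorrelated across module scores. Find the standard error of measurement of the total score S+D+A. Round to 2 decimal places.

14.65

Var(total) = 1111.58 + 373.642 = 1485.22.
True-score variance = 896.916 + 373.642 = 1270.56, so reliability = 0.8555.
Error variance = 1485.22 − 1270.56 = 214.664; SEM = √214.664 = 14.65.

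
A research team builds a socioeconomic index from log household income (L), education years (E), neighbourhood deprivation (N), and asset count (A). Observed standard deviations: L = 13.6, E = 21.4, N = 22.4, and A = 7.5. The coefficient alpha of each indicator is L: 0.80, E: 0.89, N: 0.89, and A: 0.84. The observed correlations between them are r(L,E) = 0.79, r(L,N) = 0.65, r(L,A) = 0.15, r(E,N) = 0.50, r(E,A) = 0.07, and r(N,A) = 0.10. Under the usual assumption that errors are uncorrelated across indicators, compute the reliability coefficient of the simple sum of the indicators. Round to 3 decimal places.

0.942

Var(L+E+N+A) = 13.6² + 21.4² + 22.4² + 7.5² + 2·[13.6·21.4·0.79 + 13.6·22.4·0.65 + 13.6·7.5·0.15 + 21.4·22.4·0.50 + 21.4·7.5·0.07 + 22.4·7.5·0.10] = 1200.93 + 1421.91 = 2622.84.
With uncorrelated errors the cross-covariances are all true-score covariance, so they carry over unchanged; only the diagonal terms shrink to ρᵢσᵢ².
True-score variance = [13.6²·0.80 + 21.4²·0.89 + 22.4²·0.89 + 7.5²·0.84] + 1421.91 = 1049.37 + 1421.91 = 2471.27.
Reliability = 2471.27 / 2622.84 = 0.942.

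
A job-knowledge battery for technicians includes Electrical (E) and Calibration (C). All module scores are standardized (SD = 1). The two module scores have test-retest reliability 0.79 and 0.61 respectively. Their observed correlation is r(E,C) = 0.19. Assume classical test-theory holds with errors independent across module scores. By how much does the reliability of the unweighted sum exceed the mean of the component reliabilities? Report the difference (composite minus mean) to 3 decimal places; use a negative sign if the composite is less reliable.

Var(sum) = 2 + 0.38 = 2.38; true-score variance = 1.4 + 0.38 = 1.78; composite reliability = 0.7479.
Mean component reliability = 0.7000.
Difference = 0.7479 − 0.7000 = 0.048.

0.048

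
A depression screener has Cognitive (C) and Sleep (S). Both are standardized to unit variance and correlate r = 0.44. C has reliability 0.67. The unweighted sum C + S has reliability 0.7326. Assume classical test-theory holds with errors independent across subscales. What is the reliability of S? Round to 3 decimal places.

Var(C+S) = 2 + 2·0.44 = 2.880.
True-score variance = ρ_C + ρ_S + 2·0.44, so 0.7326 = (0.67 + ρ_S + 0.88) / 2.880.
ρ_S = 0.7326·2.880 − 0.67 − 0.88 = 0.560.

0.560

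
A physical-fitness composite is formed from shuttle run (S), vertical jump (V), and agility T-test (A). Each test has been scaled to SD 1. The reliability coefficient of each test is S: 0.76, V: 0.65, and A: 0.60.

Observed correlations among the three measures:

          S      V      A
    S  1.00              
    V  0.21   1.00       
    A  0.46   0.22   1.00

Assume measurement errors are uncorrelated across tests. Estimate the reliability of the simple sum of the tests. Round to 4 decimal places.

0.7929

Var(S+V+A) = 3 + 2·[0.21 + 0.46 + 0.22] = 3 + 1.78 = 4.78.
With uncorrelated errors the cross-covariances are all true-score covariance, so they carry over unchanged; only the diagonal terms shrink to ρᵢσᵢ².
True-score variance = [0.76 + 0.65 + 0.60] + 1.78 = 2.01 + 1.78 = 3.79.
Reliability = 3.79 / 4.78 = 0.7929.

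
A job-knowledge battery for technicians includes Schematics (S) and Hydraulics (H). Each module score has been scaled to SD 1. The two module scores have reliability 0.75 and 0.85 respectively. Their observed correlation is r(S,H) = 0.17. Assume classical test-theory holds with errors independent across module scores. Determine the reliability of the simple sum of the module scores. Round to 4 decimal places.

0.8291

Var(S+H) = 2 + 2·[0.17] = 2 + 0.34 = 2.34.
Under uncorrelated errors the observed covariances equal the true-score covariances, so only the own-variance terms attenuate.
True-score variance = [0.75 + 0.85] + 0.34 = 1.6 + 0.34 = 1.94.
Reliability = 1.94 / 2.34 = 0.8291.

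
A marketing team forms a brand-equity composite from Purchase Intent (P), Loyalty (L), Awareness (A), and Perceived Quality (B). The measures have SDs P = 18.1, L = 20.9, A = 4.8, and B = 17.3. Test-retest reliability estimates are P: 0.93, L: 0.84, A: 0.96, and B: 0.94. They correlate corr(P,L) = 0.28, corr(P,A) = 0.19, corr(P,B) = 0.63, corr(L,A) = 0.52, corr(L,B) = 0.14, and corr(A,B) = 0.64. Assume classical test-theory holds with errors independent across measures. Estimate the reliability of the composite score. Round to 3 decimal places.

0.945

Var(P+L+A+B) = 18.1² + 20.9² + 4.8² + 17.3² + 2·[18.1·20.9·0.28 + 18.1·4.8·0.19 + 18.1·17.3·0.63 + 20.9·4.8·0.52 + 20.9·17.3·0.14 + 4.8·17.3·0.64] = 1086.75 + 951.264 = 2038.01.
Because errors are independent across components, Cov(Tᵢ,Tⱼ) = Cov(Xᵢ,Xⱼ); the off-diagonal part of the true-score variance is the same as above.
True-score variance = [18.1²·0.93 + 20.9²·0.84 + 4.8²·0.96 + 17.3²·0.94] + 951.264 = 975.049 + 951.264 = 1926.31.
Reliability = 1926.31 / 2038.01 = 0.945.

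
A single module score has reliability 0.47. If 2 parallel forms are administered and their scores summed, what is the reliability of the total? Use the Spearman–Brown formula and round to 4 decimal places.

ρ_k = kρ / (1 + (k−1)ρ) = 2·0.47 / (1 + 1·0.47) = 0.940 / 1.470 = 0.6395.

0.6395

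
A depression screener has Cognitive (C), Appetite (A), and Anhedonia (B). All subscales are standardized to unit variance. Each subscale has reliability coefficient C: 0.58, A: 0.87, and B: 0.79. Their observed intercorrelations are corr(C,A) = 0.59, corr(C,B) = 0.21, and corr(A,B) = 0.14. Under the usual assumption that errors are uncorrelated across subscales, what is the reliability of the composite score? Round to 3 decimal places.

0.844

Var(C+A+B) = 3 + 2·[0.59 + 0.21 + 0.14] = 3 + 1.88 = 4.88.
Under uncorrelated errors the observed covariances equal the true-score covariances, so only the own-variance terms attenuate.
True-score variance = [0.58 + 0.87 + 0.79] + 1.88 = 2.24 + 1.88 = 4.12.
Reliability = 4.12 / 4.88 = 0.844.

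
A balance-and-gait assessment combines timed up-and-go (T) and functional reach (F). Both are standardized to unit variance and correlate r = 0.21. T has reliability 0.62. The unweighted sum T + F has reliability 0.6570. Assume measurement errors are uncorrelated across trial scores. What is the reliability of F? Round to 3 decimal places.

0.550

Var(T+F) = 2 + 2·0.21 = 2.420.
True-score variance = ρ_T + ρ_F + 2·0.21, so 0.6570 = (0.62 + ρ_F + 0.42) / 2.420.
ρ_F = 0.6570·2.420 − 0.62 − 0.42 = 0.550.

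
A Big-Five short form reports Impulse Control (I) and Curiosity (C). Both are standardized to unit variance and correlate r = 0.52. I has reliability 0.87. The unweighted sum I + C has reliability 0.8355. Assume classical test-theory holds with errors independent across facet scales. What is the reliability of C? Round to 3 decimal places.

0.630

Var(I+C) = 2 + 2·0.52 = 3.040.
True-score variance = ρ_I + ρ_C + 2·0.52, so 0.8355 = (0.87 + ρ_C + 1.04) / 3.040.
ρ_C = 0.8355·3.040 − 0.87 − 1.04 = 0.630.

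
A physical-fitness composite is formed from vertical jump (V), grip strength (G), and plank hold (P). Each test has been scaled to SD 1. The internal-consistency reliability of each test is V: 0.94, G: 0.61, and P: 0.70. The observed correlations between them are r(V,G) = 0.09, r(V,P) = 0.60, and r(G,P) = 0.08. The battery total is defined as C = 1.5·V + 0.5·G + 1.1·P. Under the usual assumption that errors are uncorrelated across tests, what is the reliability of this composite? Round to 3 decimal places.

0.899

Var(C) = 1.5² + 0.5² + 1.1² + 2·[0.75·0.09 + 1.65·0.60 + 0.55·0.08] = 3.71 + 2.203 = 5.913.
Under uncorrelated errors the observed covariances equal the true-score covariances, so only the own-variance terms attenuate.
True-score variance = [1.5²·0.94 + 0.5²·0.61 + 1.1²·0.70] + 2.203 = 3.1145 + 2.203 = 5.3175.
Reliability = 5.3175 / 5.913 = 0.899.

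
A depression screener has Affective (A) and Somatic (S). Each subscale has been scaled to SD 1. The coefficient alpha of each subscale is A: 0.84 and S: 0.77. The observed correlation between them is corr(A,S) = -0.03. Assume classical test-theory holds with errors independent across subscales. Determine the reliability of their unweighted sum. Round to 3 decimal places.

Var(A+S) = 2 + 2·[(-0.03)] = 2 − 0.06 = 1.94.
Because errors are independent across components, Cov(Tᵢ,Tⱼ) = Cov(Xᵢ,Xⱼ); the off-diagonal part of the true-score variance is the same as above.
True-score variance = [0.84 + 0.77] − 0.06 = 1.61 − 0.06 = 1.55.
Reliability = 1.55 / 1.94 = 0.799.

0.799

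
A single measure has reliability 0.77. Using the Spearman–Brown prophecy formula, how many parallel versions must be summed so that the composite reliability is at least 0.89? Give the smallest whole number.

k ≥ ρ*(1−ρ₁)/(ρ₁(1−ρ*)) = 0.89·0.23 / (0.77·0.11) = 2.417.
Smallest integer k = 3.

3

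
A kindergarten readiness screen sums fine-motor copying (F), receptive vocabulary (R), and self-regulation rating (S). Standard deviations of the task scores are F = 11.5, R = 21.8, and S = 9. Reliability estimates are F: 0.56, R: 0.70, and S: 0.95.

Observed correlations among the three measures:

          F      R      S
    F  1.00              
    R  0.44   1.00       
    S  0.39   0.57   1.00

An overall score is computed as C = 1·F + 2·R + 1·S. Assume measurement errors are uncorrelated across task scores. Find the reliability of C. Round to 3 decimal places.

Var(C) = 11.5² + 2²·21.8² + 9² + 2·[2·11.5·21.8·0.44 + 11.5·9·0.39 + 2·21.8·9·0.57] = 2114.21 + 969.298 = 3083.51.
Because errors are independent across components, Cov(Tᵢ,Tⱼ) = Cov(Xᵢ,Xⱼ); the off-diagonal part of the true-score variance is the same as above.
True-score variance = [11.5²·0.56 + 2²·21.8²·0.70 + 9²·0.95] + 969.298 = 1481.68 + 969.298 = 2450.98.
Reliability = 2450.98 / 3083.51 = 0.795.

0.795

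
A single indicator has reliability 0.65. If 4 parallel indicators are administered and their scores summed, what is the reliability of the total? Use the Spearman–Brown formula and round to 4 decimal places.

0.8814

ρ_k = kρ / (1 + (k−1)ρ) = 4·0.65 / (1 + 3·0.65) = 2.600 / 2.950 = 0.8814.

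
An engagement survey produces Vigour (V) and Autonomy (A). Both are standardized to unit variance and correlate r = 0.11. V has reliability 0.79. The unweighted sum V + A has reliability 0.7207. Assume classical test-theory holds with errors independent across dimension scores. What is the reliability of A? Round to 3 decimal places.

Var(V+A) = 2 + 2·0.11 = 2.220.
True-score variance = ρ_V + ρ_A + 2·0.11, so 0.7207 = (0.79 + ρ_A + 0.22) / 2.220.
ρ_A = 0.7207·2.220 − 0.79 − 0.22 = 0.590.

0.590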